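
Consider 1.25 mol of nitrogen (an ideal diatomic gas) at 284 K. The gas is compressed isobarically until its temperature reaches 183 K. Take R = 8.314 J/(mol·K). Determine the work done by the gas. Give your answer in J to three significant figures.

Isobaric: W = P ΔV = nR ΔT.
W = (1.25)(8.314)(183 − 284) = -1050 J.

W ≈ -1050 J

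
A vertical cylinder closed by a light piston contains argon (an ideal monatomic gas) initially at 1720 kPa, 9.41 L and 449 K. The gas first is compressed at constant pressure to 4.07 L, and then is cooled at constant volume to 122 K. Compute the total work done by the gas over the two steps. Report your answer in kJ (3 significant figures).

W_total ≈ -9.18 kJ

Step 1 (isobaric): W = PΔV = (1720 kPa)(4.07 − 9.41 L) = -9185 J.
Step 2 (isochoric): W = 0 (constant volume).
W_total = -9185 + 0 = -9185 J.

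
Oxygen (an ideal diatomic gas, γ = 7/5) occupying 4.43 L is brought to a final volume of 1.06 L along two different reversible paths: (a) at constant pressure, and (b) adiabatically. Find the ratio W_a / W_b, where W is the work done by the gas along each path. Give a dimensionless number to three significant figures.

W_a / W_b ≈ 0.394

Path (a) isobaric: W = P₁(V₂ − V₁) → W_a/(P₁V₁) = -0.7607.
Path (b) adiabatic: W = P₁V₁(1 − (V₁/V₂)^(γ−1))/(γ−1) → W_b/(P₁V₁) = -1.93.
W_a / W_b = -0.7607 / -1.93 = 0.3942.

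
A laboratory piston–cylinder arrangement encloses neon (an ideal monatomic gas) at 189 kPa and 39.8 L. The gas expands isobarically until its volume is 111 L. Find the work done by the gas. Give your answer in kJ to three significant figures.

Isobaric: W = P ΔV.
W = (189 kPa)(111 − 39.8 L) = (189)(71.2) = 13457 J.

W ≈ 13.5 kJ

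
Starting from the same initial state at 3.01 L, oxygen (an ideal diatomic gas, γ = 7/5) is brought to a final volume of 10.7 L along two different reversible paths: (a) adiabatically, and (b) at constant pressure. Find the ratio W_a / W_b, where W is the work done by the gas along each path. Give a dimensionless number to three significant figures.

W_a / W_b ≈ 0.389

Path (a) adiabatic: W = P₁V₁(1 − (V₁/V₂)^(γ−1))/(γ−1) → W_a/(P₁V₁) = 0.9947.
Path (b) isobaric: W = P₁(V₂ − V₁) → W_b/(P₁V₁) = 2.555.
W_a / W_b = 0.9947 / 2.555 = 0.3894.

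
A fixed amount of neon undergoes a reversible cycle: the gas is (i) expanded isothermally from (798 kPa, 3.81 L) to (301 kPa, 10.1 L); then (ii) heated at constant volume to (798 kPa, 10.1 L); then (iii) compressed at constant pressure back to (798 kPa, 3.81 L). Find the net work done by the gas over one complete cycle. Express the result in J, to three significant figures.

Leg (i): W = PᵢVᵢ ln(V_f/Vᵢ) = (3040) ln(10.1/3.81) = 2964 J.
Leg (ii): W = 0.
Leg (iii): W = PΔV = (798)(3.81 − 10.1) = -5019 J.
W_net = 2964 − 5019 = -2055 J.

W_net ≈ -2060 J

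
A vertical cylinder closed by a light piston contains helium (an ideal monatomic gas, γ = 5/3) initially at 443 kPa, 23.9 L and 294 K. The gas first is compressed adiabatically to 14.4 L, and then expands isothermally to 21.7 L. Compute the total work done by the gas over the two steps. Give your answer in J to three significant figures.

W_total ≈ -295 J

Step 1 (adiabatic): W = (P₁V₁ − P₂V₂)/(γ−1) = (10588 − 14842)/0.667 = -6381 J.
After step 1: P = 1031 kPa, V = 14.4 L, T = 412.1 K.
Step 2 (isothermal): W = P₁V₁ ln(V₂/V₁) = (14842) ln(21.7/14.4) = 6086 J.
W_total = -6381 + 6086 = -295 J.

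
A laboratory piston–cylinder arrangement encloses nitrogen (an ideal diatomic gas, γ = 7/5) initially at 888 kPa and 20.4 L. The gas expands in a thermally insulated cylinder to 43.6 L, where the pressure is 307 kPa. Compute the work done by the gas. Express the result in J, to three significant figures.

Adiabatic: W = (P₁V₁ − P₂V₂)/(γ − 1) with γ = 7/5.
P₁V₁ = 18115 J, P₂V₂ = 13385 J.
W = (18115 − 13385) / 0.4 = 11825 J.

W ≈ 11800 J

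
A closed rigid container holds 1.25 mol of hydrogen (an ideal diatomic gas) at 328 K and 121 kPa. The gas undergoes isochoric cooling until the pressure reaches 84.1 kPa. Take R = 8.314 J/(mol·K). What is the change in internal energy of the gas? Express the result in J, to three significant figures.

ΔU ≈ -2600 J

Constant volume ⇒ W = 0, so Q = ΔU = nCᵥΔT with Cᵥ = 5R/2 = 20.79 J/(mol·K).
At constant V, T₂/T₁ = P₂/P₁ ⇒ ΔT = T₁(P₂/P₁ − 1) = 328·(84.1/121 − 1) = -100 K.
ΔU = (1.25)(20.79)(-100) = -2599 J.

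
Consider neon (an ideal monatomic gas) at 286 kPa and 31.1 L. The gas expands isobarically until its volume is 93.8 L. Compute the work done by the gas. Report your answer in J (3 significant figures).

Isobaric: W = P ΔV.
W = (286 kPa)(93.8 − 31.1 L) = (286)(62.7) = 17932 J.

W ≈ 17900 J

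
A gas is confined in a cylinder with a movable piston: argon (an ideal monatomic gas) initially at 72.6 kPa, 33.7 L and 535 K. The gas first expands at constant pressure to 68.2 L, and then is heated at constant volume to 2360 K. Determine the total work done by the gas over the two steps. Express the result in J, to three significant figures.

W_total ≈ 2500 J

Step 1 (isobaric): W = PΔV = (72.6 kPa)(68.2 − 33.7 L) = 2505 J.
Step 2 (isochoric): W = 0 (constant volume).
W_total = 2505 + 0 = 2505 J.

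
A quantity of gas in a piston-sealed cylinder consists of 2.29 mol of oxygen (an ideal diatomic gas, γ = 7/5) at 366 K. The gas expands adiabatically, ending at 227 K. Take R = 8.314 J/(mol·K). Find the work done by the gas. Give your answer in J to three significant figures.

W ≈ 6620 J

Adiabatic ⇒ Q = 0, so W_by = −ΔU = nCᵥ(T₁ − T₂).
Cᵥ = 5R/2 = 20.79 J/(mol·K).
W = (2.29)(20.79)(366 − 227) = 6616 J.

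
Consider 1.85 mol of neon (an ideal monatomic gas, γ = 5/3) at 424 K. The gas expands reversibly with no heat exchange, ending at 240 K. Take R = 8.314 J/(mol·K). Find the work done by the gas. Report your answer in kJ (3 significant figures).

Adiabatic ⇒ Q = 0, so W_by = −ΔU = nCᵥ(T₁ − T₂).
Cᵥ = 3R/2 = 12.47 J/(mol·K).
W = (1.85)(12.47)(424 − 240) = 4245 J.

W ≈ 4.25 kJ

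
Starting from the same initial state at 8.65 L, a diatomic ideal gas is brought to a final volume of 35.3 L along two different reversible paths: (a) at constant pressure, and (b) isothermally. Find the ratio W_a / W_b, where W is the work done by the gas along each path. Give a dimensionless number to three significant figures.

Path (a) isobaric: W = P₁(V₂ − V₁) → W_a/(P₁V₁) = 3.081.
Path (b) isothermal: W = P₁V₁ ln(V₂/V₁) → W_b/(P₁V₁) = 1.406.
W_a / W_b = 3.081 / 1.406 = 2.191.

W_a / W_b ≈ 2.19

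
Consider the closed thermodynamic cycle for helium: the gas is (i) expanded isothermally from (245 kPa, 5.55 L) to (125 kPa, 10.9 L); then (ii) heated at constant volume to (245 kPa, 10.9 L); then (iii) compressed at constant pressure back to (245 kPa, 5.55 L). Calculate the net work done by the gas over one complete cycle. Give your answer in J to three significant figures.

Leg (i): W = PᵢVᵢ ln(V_f/Vᵢ) = (1360) ln(10.9/5.55) = 917.8 J.
Leg (ii): W = 0.
Leg (iii): W = PΔV = (245)(5.55 − 10.9) = -1311 J.
W_net = 917.8 − 1311 = -393 J.

W_net ≈ -393 J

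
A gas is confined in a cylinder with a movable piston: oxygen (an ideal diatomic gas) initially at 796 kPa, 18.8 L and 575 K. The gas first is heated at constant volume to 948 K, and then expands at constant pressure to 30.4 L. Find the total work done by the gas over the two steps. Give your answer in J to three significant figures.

W_total ≈ 15200 J

Step 1 (isochoric): W = 0 (constant volume).
After step 1: P = 1312 kPa (V unchanged).
Step 2 (isobaric): W = PΔV = (1312 kPa)(30.4 − 18.8 L) = 15223 J.
W_total = 0 + 15223 = 15223 J.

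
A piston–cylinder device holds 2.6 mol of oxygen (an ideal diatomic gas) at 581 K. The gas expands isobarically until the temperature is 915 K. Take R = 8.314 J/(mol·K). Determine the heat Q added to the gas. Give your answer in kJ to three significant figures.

Isobaric: W = nRΔT = (2.6)(8.314)(334) = 7220 J.
ΔU = nCᵥΔT with Cᵥ = 5R/2: ΔU = (2.6)(20.79)(334) = 18050 J.
Q = ΔU + W = 18050 + 7220 = 25270 J.

Q ≈ 25.3 kJ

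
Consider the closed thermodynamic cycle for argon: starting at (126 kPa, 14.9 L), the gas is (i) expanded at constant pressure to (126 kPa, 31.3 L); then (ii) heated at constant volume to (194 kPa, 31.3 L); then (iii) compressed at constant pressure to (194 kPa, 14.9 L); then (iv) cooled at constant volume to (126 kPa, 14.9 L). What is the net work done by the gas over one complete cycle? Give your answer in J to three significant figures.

W_net ≈ -1120 J

Constant-volume legs do no work.
W(i) = (126)(31.3 − 14.9) = 2066 J; W(iii) = (194)(14.9 − 31.3) = -3182 J.
W_net = 2066 − 3182 = -1115 J (the counter-clockwise enclosed area).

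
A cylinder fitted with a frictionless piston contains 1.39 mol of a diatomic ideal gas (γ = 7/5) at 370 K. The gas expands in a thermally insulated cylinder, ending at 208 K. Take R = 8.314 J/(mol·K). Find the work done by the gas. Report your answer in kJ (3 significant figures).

W ≈ 4.68 kJ

Adiabatic ⇒ Q = 0, so W_by = −ΔU = nCᵥ(T₁ − T₂).
Cᵥ = 5R/2 = 20.79 J/(mol·K).
W = (1.39)(20.79)(370 − 208) = 4680 J.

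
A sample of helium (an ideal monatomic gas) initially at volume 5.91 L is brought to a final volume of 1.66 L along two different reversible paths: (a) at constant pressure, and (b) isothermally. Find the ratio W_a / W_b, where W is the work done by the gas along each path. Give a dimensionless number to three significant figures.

Path (a) isobaric: W = P₁(V₂ − V₁) → W_a/(P₁V₁) = -0.7191.
Path (b) isothermal: W = P₁V₁ ln(V₂/V₁) → W_b/(P₁V₁) = -1.27.
W_a / W_b = -0.7191 / -1.27 = 0.5663.

W_a / W_b ≈ 0.566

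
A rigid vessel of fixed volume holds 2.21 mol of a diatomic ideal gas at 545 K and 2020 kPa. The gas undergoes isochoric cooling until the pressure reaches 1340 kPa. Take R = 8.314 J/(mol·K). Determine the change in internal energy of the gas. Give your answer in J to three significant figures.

Constant volume ⇒ W = 0, so Q = ΔU = nCᵥΔT with Cᵥ = 5R/2 = 20.79 J/(mol·K).
At constant V, T₂/T₁ = P₂/P₁ ⇒ ΔT = T₁(P₂/P₁ − 1) = 545·(1340/2020 − 1) = -183.5 K.
ΔU = (2.21)(20.79)(-183.5) = -8427 J.

ΔU ≈ -8430 J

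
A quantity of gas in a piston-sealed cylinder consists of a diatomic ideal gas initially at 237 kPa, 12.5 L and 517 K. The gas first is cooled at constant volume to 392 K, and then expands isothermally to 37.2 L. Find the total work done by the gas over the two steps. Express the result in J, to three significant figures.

W_total ≈ 2450 J

Step 1 (isochoric): W = 0 (constant volume).
After step 1: P = 179.7 kPa (V unchanged).
Step 2 (isothermal): W = P₁V₁ ln(V₂/V₁) = (2246) ln(37.2/12.5) = 2450 J.
W_total = 0 + 2450 = 2450 J.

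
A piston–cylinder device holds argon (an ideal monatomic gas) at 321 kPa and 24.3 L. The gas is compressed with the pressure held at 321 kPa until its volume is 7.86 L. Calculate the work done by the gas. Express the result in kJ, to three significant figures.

W ≈ -5.28 kJ

Isobaric: W = P ΔV.
W = (321 kPa)(7.86 − 24.3 L) = (321)(-16.44) = -5277 J.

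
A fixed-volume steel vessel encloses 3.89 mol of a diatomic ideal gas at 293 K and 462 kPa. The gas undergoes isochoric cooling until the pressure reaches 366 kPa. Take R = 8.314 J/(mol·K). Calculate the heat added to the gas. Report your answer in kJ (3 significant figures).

Constant volume ⇒ W = 0, so Q = ΔU = nCᵥΔT with Cᵥ = 5R/2 = 20.79 J/(mol·K).
At constant V, T₂/T₁ = P₂/P₁ ⇒ ΔT = T₁(P₂/P₁ − 1) = 293·(366/462 − 1) = -60.88 K.
ΔU = (3.89)(20.79)(-60.88) = -4923 J.

Q ≈ -4.92 kJ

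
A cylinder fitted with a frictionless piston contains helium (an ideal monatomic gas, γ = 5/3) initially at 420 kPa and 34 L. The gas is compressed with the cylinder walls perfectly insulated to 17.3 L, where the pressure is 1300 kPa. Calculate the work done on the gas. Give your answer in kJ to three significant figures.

Adiabatic: W = (P₁V₁ − P₂V₂)/(γ − 1) with γ = 5/3.
P₁V₁ = 14280 J, P₂V₂ = 22490 J.
W = (14280 − 22490) / 0.6667 = -12315 J.
Work on gas = −W_by = 12315 J.

W ≈ 12.3 kJ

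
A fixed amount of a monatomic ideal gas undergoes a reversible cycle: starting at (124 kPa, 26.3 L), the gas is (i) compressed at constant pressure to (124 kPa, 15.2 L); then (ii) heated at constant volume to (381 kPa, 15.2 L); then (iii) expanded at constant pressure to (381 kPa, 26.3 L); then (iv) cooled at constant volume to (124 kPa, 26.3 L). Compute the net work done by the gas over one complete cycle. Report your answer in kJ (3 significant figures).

W_net ≈ 2.85 kJ

Constant-volume legs do no work.
W(i) = (124)(15.2 − 26.3) = -1376 J; W(iii) = (381)(26.3 − 15.2) = 4229 J.
W_net = -1376 + 4229 = 2853 J (the clockwise enclosed area).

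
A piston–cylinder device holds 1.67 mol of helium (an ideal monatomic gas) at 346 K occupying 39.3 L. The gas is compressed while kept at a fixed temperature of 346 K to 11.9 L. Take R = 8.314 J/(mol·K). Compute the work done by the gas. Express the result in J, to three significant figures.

W ≈ -5740 J

Isothermal: W = nRT ln(V₂/V₁).
W = (1.67)(8.314)(346) × ln(11.9/39.3)
  = 4804 × -1.195
W_by_gas = -5739 J.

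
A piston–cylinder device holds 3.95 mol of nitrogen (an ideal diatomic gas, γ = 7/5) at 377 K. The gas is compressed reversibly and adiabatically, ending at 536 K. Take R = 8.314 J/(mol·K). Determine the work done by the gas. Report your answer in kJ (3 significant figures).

W ≈ -13.1 kJ

Adiabatic ⇒ Q = 0, so W_by = −ΔU = nCᵥ(T₁ − T₂).
Cᵥ = 5R/2 = 20.79 J/(mol·K).
W = (3.95)(20.79)(377 − 536) = -13054 J.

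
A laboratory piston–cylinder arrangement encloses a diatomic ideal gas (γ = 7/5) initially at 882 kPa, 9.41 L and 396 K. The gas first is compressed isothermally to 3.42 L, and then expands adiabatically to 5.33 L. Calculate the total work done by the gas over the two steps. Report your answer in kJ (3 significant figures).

Step 1 (isothermal): W = P₁V₁ ln(V₂/V₁) = (8300) ln(3.42/9.41) = -8400 J.
After step 1: P = 2427 kPa, V = 3.42 L, T = 396 K.
Step 2 (adiabatic): W = (P₁V₁ − P₂V₂)/(γ−1) = (8300 − 6950)/0.4 = 3374 J.
W_total = -8400 + 3374 = -5026 J.

W_total ≈ -5.03 kJ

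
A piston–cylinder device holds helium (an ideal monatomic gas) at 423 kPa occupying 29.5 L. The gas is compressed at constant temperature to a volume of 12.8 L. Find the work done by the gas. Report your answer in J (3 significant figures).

W ≈ -10400 J

Isothermal: W = nRT ln(V₂/V₁) = P₁V₁ ln(V₂/V₁).
P₁V₁ = (423 kPa)(29.5 L) = 12478 J.
W = 12478 × ln(12.8/29.5) = 12478 × -0.8349
W_by_gas = -10419 J.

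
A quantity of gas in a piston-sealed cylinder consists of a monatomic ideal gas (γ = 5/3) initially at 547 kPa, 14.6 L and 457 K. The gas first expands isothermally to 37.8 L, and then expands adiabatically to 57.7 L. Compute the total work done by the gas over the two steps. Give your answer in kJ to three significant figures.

W_total ≈ 10.5 kJ

Step 1 (isothermal): W = P₁V₁ ln(V₂/V₁) = (7986) ln(37.8/14.6) = 7597 J.
After step 1: P = 211.3 kPa, V = 37.8 L, T = 457 K.
Step 2 (adiabatic): W = (P₁V₁ − P₂V₂)/(γ−1) = (7986 − 6024)/0.667 = 2943 J.
W_total = 7597 + 2943 = 10540 J.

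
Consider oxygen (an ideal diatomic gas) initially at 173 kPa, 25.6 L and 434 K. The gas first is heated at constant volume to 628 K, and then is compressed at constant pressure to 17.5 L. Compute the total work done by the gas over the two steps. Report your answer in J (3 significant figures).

W_total ≈ -2030 J

Step 1 (isochoric): W = 0 (constant volume).
After step 1: P = 250.3 kPa (V unchanged).
Step 2 (isobaric): W = PΔV = (250.3 kPa)(17.5 − 25.6 L) = -2028 J.
W_total = 0 − 2028 = -2028 J.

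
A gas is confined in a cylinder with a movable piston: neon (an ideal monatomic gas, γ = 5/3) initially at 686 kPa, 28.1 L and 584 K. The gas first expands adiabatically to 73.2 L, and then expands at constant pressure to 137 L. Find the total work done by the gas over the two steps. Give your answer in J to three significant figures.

W_total ≈ 22500 J

Step 1 (adiabatic): W = (P₁V₁ − P₂V₂)/(γ−1) = (19277 − 10182)/0.667 = 13642 J.
After step 1: P = 139.1 kPa, V = 73.2 L, T = 308.5 K.
Step 2 (isobaric): W = PΔV = (139.1 kPa)(137 − 73.2 L) = 8874 J.
W_total = 13642 + 8874 = 22516 J.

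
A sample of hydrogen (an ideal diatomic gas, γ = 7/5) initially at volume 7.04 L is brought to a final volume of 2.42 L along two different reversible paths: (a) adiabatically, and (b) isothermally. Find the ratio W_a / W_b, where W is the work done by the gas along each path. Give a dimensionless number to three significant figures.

Path (a) adiabatic: W = P₁V₁(1 − (V₁/V₂)^(γ−1))/(γ−1) → W_a/(P₁V₁) = -1.332.
Path (b) isothermal: W = P₁V₁ ln(V₂/V₁) → W_b/(P₁V₁) = -1.068.
W_a / W_b = -1.332 / -1.068 = 1.248.

W_a / W_b ≈ 1.25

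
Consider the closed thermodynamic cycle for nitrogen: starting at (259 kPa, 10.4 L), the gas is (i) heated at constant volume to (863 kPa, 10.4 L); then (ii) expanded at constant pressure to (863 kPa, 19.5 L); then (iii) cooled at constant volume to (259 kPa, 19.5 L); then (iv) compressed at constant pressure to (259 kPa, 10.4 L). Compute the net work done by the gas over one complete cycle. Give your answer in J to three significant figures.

Constant-volume legs do no work.
W(ii) = (863)(19.5 − 10.4) = 7853 J; W(iv) = (259)(10.4 − 19.5) = -2357 J.
W_net = 7853 − 2357 = 5496 J (the clockwise enclosed area).

W_net ≈ 5500 J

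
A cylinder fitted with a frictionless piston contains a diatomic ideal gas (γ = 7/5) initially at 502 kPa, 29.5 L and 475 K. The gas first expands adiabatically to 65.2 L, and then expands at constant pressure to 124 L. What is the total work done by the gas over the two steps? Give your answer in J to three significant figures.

Step 1 (adiabatic): W = (P₁V₁ − P₂V₂)/(γ−1) = (14809 − 10783)/0.4 = 10064 J.
After step 1: P = 165.4 kPa, V = 65.2 L, T = 345.9 K.
Step 2 (isobaric): W = PΔV = (165.4 kPa)(124 − 65.2 L) = 9725 J.
W_total = 10064 + 9725 = 19789 J.

W_total ≈ 19800 J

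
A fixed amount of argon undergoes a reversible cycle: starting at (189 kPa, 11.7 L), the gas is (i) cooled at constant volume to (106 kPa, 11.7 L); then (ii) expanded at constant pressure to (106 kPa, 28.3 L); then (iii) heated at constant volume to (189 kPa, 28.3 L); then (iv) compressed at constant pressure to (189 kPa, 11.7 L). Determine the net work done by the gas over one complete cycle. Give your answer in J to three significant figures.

Constant-volume legs do no work.
W(ii) = (106)(28.3 − 11.7) = 1760 J; W(iv) = (189)(11.7 − 28.3) = -3137 J.
W_net = 1760 − 3137 = -1378 J (the counter-clockwise enclosed area).

W_net ≈ -1380 J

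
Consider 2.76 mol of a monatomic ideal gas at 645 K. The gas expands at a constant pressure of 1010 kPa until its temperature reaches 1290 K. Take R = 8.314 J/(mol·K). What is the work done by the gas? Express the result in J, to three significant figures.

W ≈ 14800 J

Isobaric: W = P ΔV = nR ΔT.
W = (2.76)(8.314)(1290 − 645) = 14801 J.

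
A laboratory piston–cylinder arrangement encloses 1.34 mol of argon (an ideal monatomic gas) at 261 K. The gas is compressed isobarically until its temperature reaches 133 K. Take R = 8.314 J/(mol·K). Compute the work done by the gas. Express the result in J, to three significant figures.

W ≈ -1430 J

Isobaric: W = P ΔV = nR ΔT.
W = (1.34)(8.314)(133 − 261) = -1426 J.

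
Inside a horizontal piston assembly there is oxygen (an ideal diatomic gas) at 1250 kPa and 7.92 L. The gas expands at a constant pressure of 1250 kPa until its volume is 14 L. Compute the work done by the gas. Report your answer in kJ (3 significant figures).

Isobaric: W = P ΔV.
W = (1250 kPa)(14 − 7.92 L) = (1250)(6.08) = 7600 J.

W ≈ 7.60 kJ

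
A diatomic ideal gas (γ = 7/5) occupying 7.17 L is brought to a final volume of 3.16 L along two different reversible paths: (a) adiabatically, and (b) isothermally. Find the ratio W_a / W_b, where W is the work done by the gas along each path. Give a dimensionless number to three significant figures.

Path (a) adiabatic: W = P₁V₁(1 − (V₁/V₂)^(γ−1))/(γ−1) → W_a/(P₁V₁) = -0.9695.
Path (b) isothermal: W = P₁V₁ ln(V₂/V₁) → W_b/(P₁V₁) = -0.8193.
W_a / W_b = -0.9695 / -0.8193 = 1.183.

W_a / W_b ≈ 1.18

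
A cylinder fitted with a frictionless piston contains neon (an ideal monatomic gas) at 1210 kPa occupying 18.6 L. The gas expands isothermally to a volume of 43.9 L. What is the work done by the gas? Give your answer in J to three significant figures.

W ≈ 19300 J

Isothermal: W = nRT ln(V₂/V₁) = P₁V₁ ln(V₂/V₁).
P₁V₁ = (1210 kPa)(18.6 L) = 22506 J.
W = 22506 × ln(43.9/18.6) = 22506 × 0.8588
W_by_gas = 19327 J.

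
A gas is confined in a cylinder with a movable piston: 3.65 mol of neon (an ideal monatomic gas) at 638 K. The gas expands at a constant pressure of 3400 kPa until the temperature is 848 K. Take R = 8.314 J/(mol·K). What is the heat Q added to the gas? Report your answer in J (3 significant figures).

Isobaric: W = nRΔT = (3.65)(8.314)(210) = 6373 J.
ΔU = nCᵥΔT with Cᵥ = 3R/2: ΔU = (3.65)(12.47)(210) = 9559 J.
Q = ΔU + W = 9559 + 6373 = 15932 J.

Q ≈ 15900 J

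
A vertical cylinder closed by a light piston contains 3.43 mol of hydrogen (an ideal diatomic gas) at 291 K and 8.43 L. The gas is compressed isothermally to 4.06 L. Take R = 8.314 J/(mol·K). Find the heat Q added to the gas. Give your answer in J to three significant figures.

Q ≈ -6060 J

Isothermal ⇒ ΔU = 0, so Q = W = nRT ln(V₂/V₁).
Q = (3.43)(8.314)(291) ln(4.06/8.43) = 8298 × -0.7306 = -6063 J.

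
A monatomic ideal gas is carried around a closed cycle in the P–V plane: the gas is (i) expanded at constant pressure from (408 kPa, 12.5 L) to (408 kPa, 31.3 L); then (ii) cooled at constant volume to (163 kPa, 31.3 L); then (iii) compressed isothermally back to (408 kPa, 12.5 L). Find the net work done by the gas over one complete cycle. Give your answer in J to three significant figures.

W_net ≈ 2990 J

Leg (i): W = PΔV = (408)(31.3 − 12.5) = 7670 J.
Leg (ii): W = 0.
Leg (iii): W = PᵢVᵢ ln(V_f/Vᵢ) = (5102) ln(12.5/31.3) = -4683 J.
W_net = 7670 − 4683 = 2987 J.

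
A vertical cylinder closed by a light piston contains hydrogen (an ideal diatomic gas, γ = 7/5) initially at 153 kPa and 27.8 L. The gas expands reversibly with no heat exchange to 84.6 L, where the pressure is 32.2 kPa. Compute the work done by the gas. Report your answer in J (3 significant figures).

W ≈ 3820 J

Adiabatic: W = (P₁V₁ − P₂V₂)/(γ − 1) with γ = 7/5.
P₁V₁ = 4253 J, P₂V₂ = 2724 J.
W = (4253 − 2724) / 0.4 = 3823 J.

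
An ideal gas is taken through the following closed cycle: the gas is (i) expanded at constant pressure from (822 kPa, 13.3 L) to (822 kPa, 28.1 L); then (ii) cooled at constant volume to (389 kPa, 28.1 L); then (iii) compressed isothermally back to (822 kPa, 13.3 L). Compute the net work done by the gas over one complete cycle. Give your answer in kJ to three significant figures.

Leg (i): W = PΔV = (822)(28.1 − 13.3) = 12166 J.
Leg (ii): W = 0.
Leg (iii): W = PᵢVᵢ ln(V_f/Vᵢ) = (10931) ln(13.3/28.1) = -8176 J.
W_net = 12166 − 8176 = 3989 J.

W_net ≈ 3.99 kJ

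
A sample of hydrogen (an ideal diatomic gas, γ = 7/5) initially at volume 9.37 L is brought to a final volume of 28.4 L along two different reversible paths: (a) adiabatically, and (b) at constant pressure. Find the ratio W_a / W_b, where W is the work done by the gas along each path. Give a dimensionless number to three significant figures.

Path (a) adiabatic: W = P₁V₁(1 − (V₁/V₂)^(γ−1))/(γ−1) → W_a/(P₁V₁) = 0.8956.
Path (b) isobaric: W = P₁(V₂ − V₁) → W_b/(P₁V₁) = 2.031.
W_a / W_b = 0.8956 / 2.031 = 0.441.

W_a / W_b ≈ 0.441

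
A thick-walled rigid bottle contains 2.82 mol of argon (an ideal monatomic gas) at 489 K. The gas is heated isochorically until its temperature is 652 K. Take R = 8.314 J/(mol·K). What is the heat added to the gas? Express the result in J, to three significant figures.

Constant volume ⇒ W = 0, so Q = ΔU = nCᵥΔT with Cᵥ = 3R/2 = 12.47 J/(mol·K).
ΔU = (2.82)(12.47)(652 − 489) = 5732 J.

Q ≈ 5730 J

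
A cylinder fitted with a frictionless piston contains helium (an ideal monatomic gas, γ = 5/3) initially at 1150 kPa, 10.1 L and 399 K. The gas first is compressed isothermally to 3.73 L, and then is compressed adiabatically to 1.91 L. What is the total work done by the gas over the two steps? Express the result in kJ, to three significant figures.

Step 1 (isothermal): W = P₁V₁ ln(V₂/V₁) = (11615) ln(3.73/10.1) = -11570 J.
After step 1: P = 3114 kPa, V = 3.73 L, T = 399 K.
Step 2 (adiabatic): W = (P₁V₁ − P₂V₂)/(γ−1) = (11615 − 18147)/0.667 = -9798 J.
W_total = -11570 − 9798 = -21368 J.

W_total ≈ -21.4 kJ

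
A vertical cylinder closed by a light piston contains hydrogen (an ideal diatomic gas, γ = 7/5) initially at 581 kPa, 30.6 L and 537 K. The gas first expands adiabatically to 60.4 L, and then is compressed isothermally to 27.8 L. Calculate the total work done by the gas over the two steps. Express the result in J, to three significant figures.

W_total ≈ 74.5 J

Step 1 (adiabatic): W = (P₁V₁ − P₂V₂)/(γ−1) = (17779 − 13545)/0.4 = 10585 J.
After step 1: P = 224.3 kPa, V = 60.4 L, T = 409.1 K.
Step 2 (isothermal): W = P₁V₁ ln(V₂/V₁) = (13545) ln(27.8/60.4) = -10510 J.
W_total = 10585 − 10510 = 74.5 J.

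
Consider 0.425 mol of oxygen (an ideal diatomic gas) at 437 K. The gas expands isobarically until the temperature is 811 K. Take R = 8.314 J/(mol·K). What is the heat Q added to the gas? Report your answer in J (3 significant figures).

Isobaric: W = nRΔT = (0.425)(8.314)(374) = 1322 J.
ΔU = nCᵥΔT with Cᵥ = 5R/2: ΔU = (0.425)(20.79)(374) = 3304 J.
Q = ΔU + W = 3304 + 1322 = 4625 J.

Q ≈ 4630 J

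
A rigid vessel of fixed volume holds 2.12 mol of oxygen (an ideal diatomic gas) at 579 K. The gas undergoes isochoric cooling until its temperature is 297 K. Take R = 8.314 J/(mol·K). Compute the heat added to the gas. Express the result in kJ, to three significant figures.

Constant volume ⇒ W = 0, so Q = ΔU = nCᵥΔT with Cᵥ = 5R/2 = 20.79 J/(mol·K).
ΔU = (2.12)(20.79)(297 − 579) = -12426 J.

Q ≈ -12.4 kJ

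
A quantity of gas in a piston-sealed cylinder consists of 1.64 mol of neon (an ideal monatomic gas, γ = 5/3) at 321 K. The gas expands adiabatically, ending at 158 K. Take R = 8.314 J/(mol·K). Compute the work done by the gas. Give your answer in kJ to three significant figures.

W ≈ 3.33 kJ

Adiabatic ⇒ Q = 0, so W_by = −ΔU = nCᵥ(T₁ − T₂).
Cᵥ = 3R/2 = 12.47 J/(mol·K).
W = (1.64)(12.47)(321 − 158) = 3334 J.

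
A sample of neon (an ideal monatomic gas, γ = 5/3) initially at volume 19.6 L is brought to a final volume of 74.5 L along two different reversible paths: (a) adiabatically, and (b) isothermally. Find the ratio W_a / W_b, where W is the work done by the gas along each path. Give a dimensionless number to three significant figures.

W_a / W_b ≈ 0.662

Path (a) adiabatic: W = P₁V₁(1 − (V₁/V₂)^(γ−1))/(γ−1) → W_a/(P₁V₁) = 0.8841.
Path (b) isothermal: W = P₁V₁ ln(V₂/V₁) → W_b/(P₁V₁) = 1.335.
W_a / W_b = 0.8841 / 1.335 = 0.6621.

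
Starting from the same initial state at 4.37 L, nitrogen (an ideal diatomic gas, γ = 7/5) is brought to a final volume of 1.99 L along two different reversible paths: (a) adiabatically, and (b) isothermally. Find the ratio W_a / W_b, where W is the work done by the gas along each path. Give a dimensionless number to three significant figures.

Path (a) adiabatic: W = P₁V₁(1 − (V₁/V₂)^(γ−1))/(γ−1) → W_a/(P₁V₁) = -0.9245.
Path (b) isothermal: W = P₁V₁ ln(V₂/V₁) → W_b/(P₁V₁) = -0.7866.
W_a / W_b = -0.9245 / -0.7866 = 1.175.

W_a / W_b ≈ 1.18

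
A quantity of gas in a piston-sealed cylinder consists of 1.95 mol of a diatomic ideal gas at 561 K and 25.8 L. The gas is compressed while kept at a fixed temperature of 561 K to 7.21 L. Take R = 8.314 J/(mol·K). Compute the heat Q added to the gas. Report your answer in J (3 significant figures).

Isothermal ⇒ ΔU = 0, so Q = W = nRT ln(V₂/V₁).
Q = (1.95)(8.314)(561) ln(7.21/25.8) = 9095 × -1.275 = -11595 J.

Q ≈ -11600 J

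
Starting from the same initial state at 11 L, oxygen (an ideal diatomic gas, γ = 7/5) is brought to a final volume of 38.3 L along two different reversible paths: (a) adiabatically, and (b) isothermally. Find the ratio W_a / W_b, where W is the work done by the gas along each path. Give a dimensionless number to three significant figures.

W_a / W_b ≈ 0.787

Path (a) adiabatic: W = P₁V₁(1 − (V₁/V₂)^(γ−1))/(γ−1) → W_a/(P₁V₁) = 0.9822.
Path (b) isothermal: W = P₁V₁ ln(V₂/V₁) → W_b/(P₁V₁) = 1.248.
W_a / W_b = 0.9822 / 1.248 = 0.7873.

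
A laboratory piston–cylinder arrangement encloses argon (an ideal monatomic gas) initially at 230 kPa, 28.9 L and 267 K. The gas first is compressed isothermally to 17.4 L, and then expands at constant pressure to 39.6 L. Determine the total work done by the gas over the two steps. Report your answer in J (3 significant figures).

Step 1 (isothermal): W = P₁V₁ ln(V₂/V₁) = (6647) ln(17.4/28.9) = -3372 J.
After step 1: P = 382 kPa, V = 17.4 L, T = 267 K.
Step 2 (isobaric): W = PΔV = (382 kPa)(39.6 − 17.4 L) = 8481 J.
W_total = -3372 + 8481 = 5108 J.

W_total ≈ 5110 J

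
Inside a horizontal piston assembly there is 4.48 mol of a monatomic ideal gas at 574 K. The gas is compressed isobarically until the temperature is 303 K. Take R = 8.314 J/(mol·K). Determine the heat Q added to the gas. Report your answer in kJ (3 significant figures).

Q ≈ -25.2 kJ

Isobaric: W = nRΔT = (4.48)(8.314)(-271) = -10094 J.
ΔU = nCᵥΔT with Cᵥ = 3R/2: ΔU = (4.48)(12.47)(-271) = -15141 J.
Q = ΔU + W = -15141 − 10094 = -25235 J.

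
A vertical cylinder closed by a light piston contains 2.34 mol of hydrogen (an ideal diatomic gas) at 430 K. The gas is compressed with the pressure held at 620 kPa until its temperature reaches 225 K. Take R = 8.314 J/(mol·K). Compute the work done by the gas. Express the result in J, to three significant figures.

Isobaric: W = P ΔV = nR ΔT.
W = (2.34)(8.314)(225 − 430) = -3988 J.

W ≈ -3990 J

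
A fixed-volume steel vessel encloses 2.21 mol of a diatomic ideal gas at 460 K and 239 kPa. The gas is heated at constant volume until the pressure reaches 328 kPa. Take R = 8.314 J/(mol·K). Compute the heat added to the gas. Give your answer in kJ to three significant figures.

Q ≈ 7.87 kJ

Constant volume ⇒ W = 0, so Q = ΔU = nCᵥΔT with Cᵥ = 5R/2 = 20.79 J/(mol·K).
At constant V, T₂/T₁ = P₂/P₁ ⇒ ΔT = T₁(P₂/P₁ − 1) = 460·(328/239 − 1) = 171.3 K.
ΔU = (2.21)(20.79)(171.3) = 7869 J.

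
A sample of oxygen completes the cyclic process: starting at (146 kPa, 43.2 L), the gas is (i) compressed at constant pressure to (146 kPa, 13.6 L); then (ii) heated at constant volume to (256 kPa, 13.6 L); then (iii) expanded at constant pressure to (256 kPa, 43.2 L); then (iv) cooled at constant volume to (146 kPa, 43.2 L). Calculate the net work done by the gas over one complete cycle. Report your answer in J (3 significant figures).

W_net ≈ 3260 J

Constant-volume legs do no work.
W(i) = (146)(13.6 − 43.2) = -4322 J; W(iii) = (256)(43.2 − 13.6) = 7578 J.
W_net = -4322 + 7578 = 3256 J (the clockwise enclosed area).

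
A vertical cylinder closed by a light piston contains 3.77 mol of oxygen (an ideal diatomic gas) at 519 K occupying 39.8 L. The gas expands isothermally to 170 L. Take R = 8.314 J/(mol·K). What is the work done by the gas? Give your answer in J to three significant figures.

W ≈ 23600 J

Isothermal: W = nRT ln(V₂/V₁).
W = (3.77)(8.314)(519) × ln(170/39.8)
  = 16267 × 1.452
W_by_gas = 23619 J.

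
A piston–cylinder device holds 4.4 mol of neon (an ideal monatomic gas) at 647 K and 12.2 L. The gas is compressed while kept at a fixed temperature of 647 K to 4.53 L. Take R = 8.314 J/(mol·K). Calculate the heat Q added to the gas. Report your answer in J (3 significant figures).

Isothermal ⇒ ΔU = 0, so Q = W = nRT ln(V₂/V₁).
Q = (4.4)(8.314)(647) ln(4.53/12.2) = 23668 × -0.9907 = -23449 J.

Q ≈ -23400 J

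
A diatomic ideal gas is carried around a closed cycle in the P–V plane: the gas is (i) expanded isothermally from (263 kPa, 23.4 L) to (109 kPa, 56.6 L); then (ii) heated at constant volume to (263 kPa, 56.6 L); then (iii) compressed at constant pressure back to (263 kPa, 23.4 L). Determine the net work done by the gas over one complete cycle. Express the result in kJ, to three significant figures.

Leg (i): W = PᵢVᵢ ln(V_f/Vᵢ) = (6154) ln(56.6/23.4) = 5436 J.
Leg (ii): W = 0.
Leg (iii): W = PΔV = (263)(23.4 − 56.6) = -8732 J.
W_net = 5436 − 8732 = -3296 J.

W_net ≈ -3.30 kJ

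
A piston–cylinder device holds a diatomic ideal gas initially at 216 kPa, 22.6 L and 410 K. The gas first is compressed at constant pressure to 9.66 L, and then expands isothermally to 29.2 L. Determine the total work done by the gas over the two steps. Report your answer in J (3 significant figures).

Step 1 (isobaric): W = PΔV = (216 kPa)(9.66 − 22.6 L) = -2795 J.
After step 1: P = 216 kPa, V = 9.66 L, T = 175.2 K.
Step 2 (isothermal): W = P₁V₁ ln(V₂/V₁) = (2087) ln(29.2/9.66) = 2308 J.
W_total = -2795 + 2308 = -486.9 J.

W_total ≈ -487 J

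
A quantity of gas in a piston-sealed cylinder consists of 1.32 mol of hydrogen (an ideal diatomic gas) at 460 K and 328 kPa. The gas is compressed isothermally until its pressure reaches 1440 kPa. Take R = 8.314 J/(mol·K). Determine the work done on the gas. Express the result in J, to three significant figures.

W ≈ 7470 J

Isothermal process: W = nRT ln(V₂/V₁) = nRT ln(P₁/P₂).
W = (1.32)(8.314)(460) × ln(328/1440)
  = 5048 × ln(0.2278) = 5048 × -1.479
W_by_gas = -7468 J; work on gas = −W_by = 7468 J.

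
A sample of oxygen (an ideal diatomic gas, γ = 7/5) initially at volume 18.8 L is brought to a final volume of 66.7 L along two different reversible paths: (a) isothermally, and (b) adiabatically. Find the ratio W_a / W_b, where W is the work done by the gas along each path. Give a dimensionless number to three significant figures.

Path (a) isothermal: W = P₁V₁ ln(V₂/V₁) → W_a/(P₁V₁) = 1.266.
Path (b) adiabatic: W = P₁V₁(1 − (V₁/V₂)^(γ−1))/(γ−1) → W_b/(P₁V₁) = 0.9936.
W_a / W_b = 1.266 / 0.9936 = 1.275.

W_a / W_b ≈ 1.27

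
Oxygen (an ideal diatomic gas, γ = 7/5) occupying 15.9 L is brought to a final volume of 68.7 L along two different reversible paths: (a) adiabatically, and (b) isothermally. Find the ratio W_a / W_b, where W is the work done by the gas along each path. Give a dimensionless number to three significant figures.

W_a / W_b ≈ 0.757

Path (a) adiabatic: W = P₁V₁(1 − (V₁/V₂)^(γ−1))/(γ−1) → W_a/(P₁V₁) = 1.108.
Path (b) isothermal: W = P₁V₁ ln(V₂/V₁) → W_b/(P₁V₁) = 1.463.
W_a / W_b = 1.108 / 1.463 = 0.757.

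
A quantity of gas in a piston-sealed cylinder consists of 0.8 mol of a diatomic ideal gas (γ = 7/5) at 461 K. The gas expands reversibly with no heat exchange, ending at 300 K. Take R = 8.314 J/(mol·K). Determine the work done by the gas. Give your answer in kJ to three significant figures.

W ≈ 2.68 kJ

Adiabatic ⇒ Q = 0, so W_by = −ΔU = nCᵥ(T₁ − T₂).
Cᵥ = 5R/2 = 20.79 J/(mol·K).
W = (0.8)(20.79)(461 − 300) = 2677 J.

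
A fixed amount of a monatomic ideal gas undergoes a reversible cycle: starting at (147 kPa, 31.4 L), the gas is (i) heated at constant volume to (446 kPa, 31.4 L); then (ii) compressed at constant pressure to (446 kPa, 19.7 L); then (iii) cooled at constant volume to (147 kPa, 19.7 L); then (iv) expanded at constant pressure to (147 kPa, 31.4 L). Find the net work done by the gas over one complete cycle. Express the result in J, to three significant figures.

W_net ≈ -3500 J

Constant-volume legs do no work.
W(ii) = (446)(19.7 − 31.4) = -5218 J; W(iv) = (147)(31.4 − 19.7) = 1720 J.
W_net = -5218 + 1720 = -3498 J (the counter-clockwise enclosed area).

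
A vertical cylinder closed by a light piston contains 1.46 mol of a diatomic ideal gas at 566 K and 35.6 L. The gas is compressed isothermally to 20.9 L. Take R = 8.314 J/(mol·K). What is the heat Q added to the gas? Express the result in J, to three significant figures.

Isothermal ⇒ ΔU = 0, so Q = W = nRT ln(V₂/V₁).
Q = (1.46)(8.314)(566) ln(20.9/35.6) = 6870 × -0.5326 = -3659 J.

Q ≈ -3660 J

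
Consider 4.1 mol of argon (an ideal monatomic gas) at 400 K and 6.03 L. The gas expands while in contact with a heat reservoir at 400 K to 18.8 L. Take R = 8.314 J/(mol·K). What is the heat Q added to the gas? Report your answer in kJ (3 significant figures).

Q ≈ 15.5 kJ

Isothermal ⇒ ΔU = 0, so Q = W = nRT ln(V₂/V₁).
Q = (4.1)(8.314)(400) ln(18.8/6.03) = 13635 × 1.137 = 15504 J.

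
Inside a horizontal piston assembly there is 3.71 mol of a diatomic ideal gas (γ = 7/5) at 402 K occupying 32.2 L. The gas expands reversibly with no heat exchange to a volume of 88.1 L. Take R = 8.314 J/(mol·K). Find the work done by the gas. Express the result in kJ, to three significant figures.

Adiabatic: TV^(γ−1) = const with γ = 7/5.
T₂ = T₁ (V₁/V₂)^(γ−1) = 402 × (32.2/88.1)^0.4 = 402 × 0.6686 = 268.8 K.
W_by = nCᵥ(T₁ − T₂) = (3.71)(20.79)(402 − 268.8) = 10274 J.

W ≈ 10.3 kJ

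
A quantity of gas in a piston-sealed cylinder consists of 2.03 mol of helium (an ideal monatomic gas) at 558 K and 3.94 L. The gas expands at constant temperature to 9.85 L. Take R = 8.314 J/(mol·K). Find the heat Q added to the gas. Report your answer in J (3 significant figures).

Q ≈ 8630 J

Isothermal ⇒ ΔU = 0, so Q = W = nRT ln(V₂/V₁).
Q = (2.03)(8.314)(558) ln(9.85/3.94) = 9418 × 0.9163 = 8629 J.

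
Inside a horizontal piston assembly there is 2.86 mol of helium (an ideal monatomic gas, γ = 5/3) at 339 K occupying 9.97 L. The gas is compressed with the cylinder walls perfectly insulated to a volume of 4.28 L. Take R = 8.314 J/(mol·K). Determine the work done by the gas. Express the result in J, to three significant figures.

Adiabatic: TV^(γ−1) = const with γ = 5/3.
T₂ = T₁ (V₁/V₂)^(γ−1) = 339 × (9.97/4.28)^0.667 = 339 × 1.757 = 595.7 K.
W_by = nCᵥ(T₁ − T₂) = (2.86)(12.47)(339 − 595.7) = -9156 J.

W ≈ -9160 J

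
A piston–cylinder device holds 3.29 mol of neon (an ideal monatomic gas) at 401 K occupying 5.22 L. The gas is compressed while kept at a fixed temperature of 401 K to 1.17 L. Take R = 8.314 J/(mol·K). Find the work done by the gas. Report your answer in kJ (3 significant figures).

W ≈ -16.4 kJ

Isothermal: W = nRT ln(V₂/V₁).
W = (3.29)(8.314)(401) × ln(1.17/5.22)
  = 10969 × -1.495
W_by_gas = -16403 J.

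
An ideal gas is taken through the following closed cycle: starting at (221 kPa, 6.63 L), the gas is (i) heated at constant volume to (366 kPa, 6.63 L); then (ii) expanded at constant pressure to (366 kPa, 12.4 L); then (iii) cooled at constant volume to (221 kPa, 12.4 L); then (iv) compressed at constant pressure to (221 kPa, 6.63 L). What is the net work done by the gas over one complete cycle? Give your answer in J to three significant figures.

W_net ≈ 837 J

Constant-volume legs do no work.
W(ii) = (366)(12.4 − 6.63) = 2112 J; W(iv) = (221)(6.63 − 12.4) = -1275 J.
W_net = 2112 − 1275 = 836.7 J (the clockwise enclosed area).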